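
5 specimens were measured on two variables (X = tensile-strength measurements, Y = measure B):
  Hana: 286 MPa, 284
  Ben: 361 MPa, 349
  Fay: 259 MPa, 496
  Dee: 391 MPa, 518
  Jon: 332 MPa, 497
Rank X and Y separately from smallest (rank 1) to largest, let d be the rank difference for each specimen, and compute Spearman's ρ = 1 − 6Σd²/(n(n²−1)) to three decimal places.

Ranks of variable 1: 2, 4, 1, 5, 3
Ranks of variable 2: 1, 2, 3, 5, 4
d = r₁ − r₂: 1, 2, -2, 0, -1
d²: 1, 4, 4, 0, 1; Σd² = 10
ρ = 1 − 6·10/(5·24) = 1 − 60/120 = 0.500

0.500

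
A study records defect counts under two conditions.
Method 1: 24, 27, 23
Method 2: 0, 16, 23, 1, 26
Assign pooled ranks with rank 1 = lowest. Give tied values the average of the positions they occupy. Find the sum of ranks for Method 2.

Sorted (ascending): 0, 1, 16, 23, 23, 24, 26, 27
The 2 values of 23 occupy positions 4–5 → average rank (4+5)/2 = 4.5.
Method 2 values → pooled ranks: 0→1, 16→3, 23→4.5, 1→2, 26→7
Rank sum = 1 + 3 + 4.5 + 2 + 7 = 17.5

17.5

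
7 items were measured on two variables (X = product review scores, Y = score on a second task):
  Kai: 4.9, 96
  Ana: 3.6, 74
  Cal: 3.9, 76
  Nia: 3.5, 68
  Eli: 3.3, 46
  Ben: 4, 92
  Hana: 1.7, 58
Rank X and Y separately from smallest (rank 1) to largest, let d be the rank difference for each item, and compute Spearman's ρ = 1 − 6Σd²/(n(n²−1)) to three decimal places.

0.964

Ranks of variable 1: 7, 4, 5, 3, 2, 6, 1
Ranks of variable 2: 7, 4, 5, 3, 1, 6, 2
d = r₁ − r₂: 0, 0, 0, 0, 1, 0, -1
d²: 0, 0, 0, 0, 1, 0, 1; Σd² = 2
ρ = 1 − 6·2/(7·48) = 1 − 12/336 = 0.964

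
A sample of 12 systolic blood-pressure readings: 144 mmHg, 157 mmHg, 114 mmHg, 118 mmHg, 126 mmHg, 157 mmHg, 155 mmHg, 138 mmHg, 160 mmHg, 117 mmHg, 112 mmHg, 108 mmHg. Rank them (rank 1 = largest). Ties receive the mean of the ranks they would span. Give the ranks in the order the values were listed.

5, 2.5, 10, 8, 7, 2.5, 4, 6, 1, 9, 11, 12

Sorted (descending): 160, 157, 157, 155, 144, 138, 126, 118, 117, 114, 112, 108
The 2 values of 157 occupy positions 2–3 → average rank (2+3)/2 = 2.5.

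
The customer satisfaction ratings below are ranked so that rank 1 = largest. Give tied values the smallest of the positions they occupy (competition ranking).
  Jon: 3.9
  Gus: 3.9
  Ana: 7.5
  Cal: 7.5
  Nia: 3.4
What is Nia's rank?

Sorted (descending): 7.5, 7.5, 3.9, 3.9, 3.4
The 2 values of 7.5 occupy positions 1–2 → each gets rank 1.
The 2 values of 3.9 occupy positions 3–4 → each gets rank 3.
Nia has value 3.4 → rank 5.

5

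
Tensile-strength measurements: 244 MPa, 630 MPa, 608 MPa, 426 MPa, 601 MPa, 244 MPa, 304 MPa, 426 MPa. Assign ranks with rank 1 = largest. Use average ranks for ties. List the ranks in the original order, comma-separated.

Sorted (descending): 630, 608, 601, 426, 426, 304, 244, 244
The 2 values of 426 occupy positions 4–5 → average rank (4+5)/2 = 4.5.
The 2 values of 244 occupy positions 7–8 → average rank (7+8)/2 = 7.5.

7.5, 1, 2, 4.5, 3, 7.5, 6, 4.5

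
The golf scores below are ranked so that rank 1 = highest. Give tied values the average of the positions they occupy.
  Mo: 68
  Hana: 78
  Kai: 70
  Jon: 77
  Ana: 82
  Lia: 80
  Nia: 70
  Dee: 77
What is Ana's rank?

Sorted (descending): 82, 80, 78, 77, 77, 70, 70, 68
The 2 values of 77 occupy positions 4–5 → average rank (4+5)/2 = 4.5.
The 2 values of 70 occupy positions 6–7 → average rank (6+7)/2 = 6.5.
Ana has value 82 → rank 1.

1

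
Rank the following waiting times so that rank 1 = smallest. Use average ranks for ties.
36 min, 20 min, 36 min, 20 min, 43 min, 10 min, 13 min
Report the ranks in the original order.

Sorted (ascending): 10, 13, 20, 20, 36, 36, 43
The 2 values of 20 occupy positions 3–4 → average rank (3+4)/2 = 3.5.
The 2 values of 36 occupy positions 5–6 → average rank (5+6)/2 = 5.5.

5.5, 3.5, 5.5, 3.5, 7, 1, 2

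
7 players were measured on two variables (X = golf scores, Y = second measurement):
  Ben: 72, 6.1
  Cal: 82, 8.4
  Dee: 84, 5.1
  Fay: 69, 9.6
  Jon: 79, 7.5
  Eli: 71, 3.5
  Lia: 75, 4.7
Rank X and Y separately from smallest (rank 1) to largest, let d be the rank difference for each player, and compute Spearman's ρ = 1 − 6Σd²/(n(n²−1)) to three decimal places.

Ranks of variable 1: 3, 6, 7, 1, 5, 2, 4
Ranks of variable 2: 4, 6, 3, 7, 5, 1, 2
d = r₁ − r₂: -1, 0, 4, -6, 0, 1, 2
d²: 1, 0, 16, 36, 0, 1, 4; Σd² = 58
ρ = 1 − 6·58/(7·48) = 1 − 348/336 = -0.036

-0.036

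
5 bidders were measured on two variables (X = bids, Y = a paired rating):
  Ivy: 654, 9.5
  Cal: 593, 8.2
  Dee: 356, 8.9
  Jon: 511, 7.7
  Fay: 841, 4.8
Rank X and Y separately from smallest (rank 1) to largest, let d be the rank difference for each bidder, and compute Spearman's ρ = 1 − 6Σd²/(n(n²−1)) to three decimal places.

-0.300

Ranks of variable 1: 4, 3, 1, 2, 5
Ranks of variable 2: 5, 3, 4, 2, 1
d = r₁ − r₂: -1, 0, -3, 0, 4
d²: 1, 0, 9, 0, 16; Σd² = 26
ρ = 1 − 6·26/(5·24) = 1 − 156/120 = -0.300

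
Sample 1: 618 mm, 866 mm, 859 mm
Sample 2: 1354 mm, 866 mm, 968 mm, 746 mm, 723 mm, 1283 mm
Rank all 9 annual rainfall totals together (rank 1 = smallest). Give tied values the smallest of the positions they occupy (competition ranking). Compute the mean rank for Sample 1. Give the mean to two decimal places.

3.33

Sorted (ascending): 618, 723, 746, 859, 866, 866, 968, 1283, 1354
The 2 values of 866 occupy positions 5–6 → each gets rank 5.
Sample 1 values → pooled ranks: 618→1, 866→5, 859→4
Mean rank = (1 + 5 + 4) / 3 = 3.33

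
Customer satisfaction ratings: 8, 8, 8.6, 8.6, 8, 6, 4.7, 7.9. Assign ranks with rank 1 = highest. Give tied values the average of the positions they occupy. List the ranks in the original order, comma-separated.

Sorted (descending): 8.6, 8.6, 8, 8, 8, 7.9, 6, 4.7
The 2 values of 8.6 occupy positions 1–2 → average rank (1+2)/2 = 1.5.
The 3 values of 8 occupy positions 3–5 → average rank 4.

4, 4, 1.5, 1.5, 4, 7, 8, 6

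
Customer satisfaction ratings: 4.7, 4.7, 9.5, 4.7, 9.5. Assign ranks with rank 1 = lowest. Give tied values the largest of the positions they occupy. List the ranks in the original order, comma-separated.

3, 3, 5, 3, 5

Sorted (ascending): 4.7, 4.7, 4.7, 9.5, 9.5
The 3 values of 4.7 occupy positions 1–3 → each gets rank 3.
The 2 values of 9.5 occupy positions 4–5 → each gets rank 5.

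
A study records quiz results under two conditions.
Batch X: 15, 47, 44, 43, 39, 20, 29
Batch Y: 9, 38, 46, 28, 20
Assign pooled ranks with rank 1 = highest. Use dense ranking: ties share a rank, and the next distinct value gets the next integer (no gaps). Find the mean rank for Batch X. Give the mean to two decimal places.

5.57

Sorted (descending): 47, 46, 44, 43, 39, 38, 29, 28, 20, 20, 15, 9
The 2 values of 20 share dense rank 9.
Remaining distinct values take the next consecutive integers.
Batch X values → pooled ranks: 15→10, 47→1, 44→3, 43→4, 39→5, 20→9, 29→7
Mean rank = (10 + 1 + 3 + 4 + 5 + 9 + 7) / 7 = 5.57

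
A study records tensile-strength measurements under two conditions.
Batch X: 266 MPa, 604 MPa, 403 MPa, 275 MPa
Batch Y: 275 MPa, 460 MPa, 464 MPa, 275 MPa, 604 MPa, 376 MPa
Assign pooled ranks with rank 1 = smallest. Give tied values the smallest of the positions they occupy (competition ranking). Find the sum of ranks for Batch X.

Sorted (ascending): 266, 275, 275, 275, 376, 403, 460, 464, 604, 604
The 3 values of 275 occupy positions 2–4 → each gets rank 2.
The 2 values of 604 occupy positions 9–10 → each gets rank 9.
Batch X values → pooled ranks: 266→1, 604→9, 403→6, 275→2
Rank sum = 1 + 9 + 6 + 2 = 18

18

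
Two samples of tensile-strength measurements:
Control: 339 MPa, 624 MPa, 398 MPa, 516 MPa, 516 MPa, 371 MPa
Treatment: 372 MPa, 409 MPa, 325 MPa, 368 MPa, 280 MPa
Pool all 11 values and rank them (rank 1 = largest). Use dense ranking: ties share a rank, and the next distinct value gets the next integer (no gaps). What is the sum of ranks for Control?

Sorted (descending): 624, 516, 516, 409, 398, 372, 371, 368, 339, 325, 280
The 2 values of 516 share dense rank 2.
Remaining distinct values take the next consecutive integers.
Control values → pooled ranks: 339→8, 624→1, 398→4, 516→2, 516→2, 371→6
Rank sum = 8 + 1 + 4 + 2 + 2 + 6 = 23

23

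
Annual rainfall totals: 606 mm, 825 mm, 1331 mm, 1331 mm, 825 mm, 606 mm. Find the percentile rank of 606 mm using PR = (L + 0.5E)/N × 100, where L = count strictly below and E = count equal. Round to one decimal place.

16.7

N = 6.
Strictly below 606: 0. Equal to 606: 2.
PR = (0 + 0.5·2)/6 × 100 = 16.7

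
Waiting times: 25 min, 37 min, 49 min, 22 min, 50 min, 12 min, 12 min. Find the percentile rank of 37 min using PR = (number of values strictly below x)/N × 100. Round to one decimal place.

N = 7.
Strictly below 37: 4. Equal to 37: 1.
PR = 4/7 × 100 = 57.1

57.1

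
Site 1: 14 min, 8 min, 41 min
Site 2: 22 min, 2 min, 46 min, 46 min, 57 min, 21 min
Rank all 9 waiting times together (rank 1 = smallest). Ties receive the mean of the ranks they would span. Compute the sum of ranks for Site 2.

Sorted (ascending): 2, 8, 14, 21, 22, 41, 46, 46, 57
The 2 values of 46 occupy positions 7–8 → average rank (7+8)/2 = 7.5.
Site 2 values → pooled ranks: 22→5, 2→1, 46→7.5, 46→7.5, 57→9, 21→4
Rank sum = 5 + 1 + 7.5 + 7.5 + 9 + 4 = 34

34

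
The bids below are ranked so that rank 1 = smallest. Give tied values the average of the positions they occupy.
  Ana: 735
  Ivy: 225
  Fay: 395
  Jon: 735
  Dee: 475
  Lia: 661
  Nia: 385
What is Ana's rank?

Sorted (ascending): 225, 385, 395, 475, 661, 735, 735
The 2 values of 735 occupy positions 6–7 → average rank (6+7)/2 = 6.5.
Ana has value 735 → rank 6.5.

6.5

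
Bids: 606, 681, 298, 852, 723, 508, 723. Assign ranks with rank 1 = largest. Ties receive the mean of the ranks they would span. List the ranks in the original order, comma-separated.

5, 4, 7, 1, 2.5, 6, 2.5

Sorted (descending): 852, 723, 723, 681, 606, 508, 298
The 2 values of 723 occupy positions 2–3 → average rank (2+3)/2 = 2.5.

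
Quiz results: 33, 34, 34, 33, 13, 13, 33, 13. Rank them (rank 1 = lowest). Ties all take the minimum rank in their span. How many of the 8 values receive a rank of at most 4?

6

Sorted (ascending): 13, 13, 13, 33, 33, 33, 34, 34
The 3 values of 13 occupy positions 1–3 → each gets rank 1.
The 3 values of 33 occupy positions 4–6 → each gets rank 4.
The 2 values of 34 occupy positions 7–8 → each gets rank 7.
Ranks ≤ 4: {1, 1, 1, 4, 4, 4} → 6 values.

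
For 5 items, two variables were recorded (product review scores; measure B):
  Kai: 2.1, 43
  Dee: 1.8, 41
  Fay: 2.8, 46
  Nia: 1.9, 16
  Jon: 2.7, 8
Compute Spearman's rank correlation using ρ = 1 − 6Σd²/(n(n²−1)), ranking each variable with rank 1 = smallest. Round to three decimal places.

Ranks of variable 1: 3, 1, 5, 2, 4
Ranks of variable 2: 4, 3, 5, 2, 1
d = r₁ − r₂: -1, -2, 0, 0, 3
d²: 1, 4, 0, 0, 9; Σd² = 14
ρ = 1 − 6·14/(5·24) = 1 − 84/120 = 0.300

0.300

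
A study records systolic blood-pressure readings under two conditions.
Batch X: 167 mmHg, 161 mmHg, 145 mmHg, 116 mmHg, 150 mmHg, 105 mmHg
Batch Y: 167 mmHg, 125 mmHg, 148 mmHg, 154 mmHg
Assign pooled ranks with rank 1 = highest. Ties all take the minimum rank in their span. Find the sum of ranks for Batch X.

35

Sorted (descending): 167, 167, 161, 154, 150, 148, 145, 125, 116, 105
The 2 values of 167 occupy positions 1–2 → each gets rank 1.
Batch X values → pooled ranks: 167→1, 161→3, 145→7, 116→9, 150→5, 105→10
Rank sum = 1 + 3 + 7 + 9 + 5 + 10 = 35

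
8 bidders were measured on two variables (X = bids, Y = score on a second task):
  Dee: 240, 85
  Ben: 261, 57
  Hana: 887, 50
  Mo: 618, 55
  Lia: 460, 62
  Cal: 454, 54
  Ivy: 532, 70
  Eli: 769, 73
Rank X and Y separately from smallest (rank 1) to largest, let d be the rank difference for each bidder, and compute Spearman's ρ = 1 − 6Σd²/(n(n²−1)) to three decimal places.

-0.357

Ranks of variable 1: 1, 2, 8, 6, 4, 3, 5, 7
Ranks of variable 2: 8, 4, 1, 3, 5, 2, 6, 7
d = r₁ − r₂: -7, -2, 7, 3, -1, 1, -1, 0
d²: 49, 4, 49, 9, 1, 1, 1, 0; Σd² = 114
ρ = 1 − 6·114/(8·63) = 1 − 684/504 = -0.357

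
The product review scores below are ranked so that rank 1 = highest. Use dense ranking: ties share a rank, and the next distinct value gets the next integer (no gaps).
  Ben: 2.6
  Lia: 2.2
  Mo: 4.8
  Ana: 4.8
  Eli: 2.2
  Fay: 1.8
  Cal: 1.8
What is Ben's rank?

Sorted (descending): 4.8, 4.8, 2.6, 2.2, 2.2, 1.8, 1.8
The 2 values of 4.8 share dense rank 1.
The 2 values of 2.2 share dense rank 3.
The 2 values of 1.8 share dense rank 4.
Remaining distinct values take the next consecutive integers.
Ben has value 2.6 → rank 2.

2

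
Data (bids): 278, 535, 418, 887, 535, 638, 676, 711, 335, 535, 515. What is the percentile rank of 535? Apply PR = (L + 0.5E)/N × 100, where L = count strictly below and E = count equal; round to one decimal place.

N = 11.
Strictly below 535: 4. Equal to 535: 3.
PR = (4 + 0.5·3)/11 × 100 = 50.0

50.0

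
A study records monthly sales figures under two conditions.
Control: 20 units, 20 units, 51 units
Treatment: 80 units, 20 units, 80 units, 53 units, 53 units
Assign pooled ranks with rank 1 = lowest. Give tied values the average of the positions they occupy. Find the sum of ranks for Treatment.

28

Sorted (ascending): 20, 20, 20, 51, 53, 53, 80, 80
The 3 values of 20 occupy positions 1–3 → average rank 2.
The 2 values of 53 occupy positions 5–6 → average rank (5+6)/2 = 5.5.
The 2 values of 80 occupy positions 7–8 → average rank (7+8)/2 = 7.5.
Treatment values → pooled ranks: 80→7.5, 20→2, 80→7.5, 53→5.5, 53→5.5
Rank sum = 7.5 + 2 + 7.5 + 5.5 + 5.5 = 28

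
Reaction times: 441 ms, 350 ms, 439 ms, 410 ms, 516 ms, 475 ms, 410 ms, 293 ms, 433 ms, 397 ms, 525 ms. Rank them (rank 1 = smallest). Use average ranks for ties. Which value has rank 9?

Sorted (ascending): 293, 350, 397, 410, 410, 433, 439, 441, 475, 516, 525
The 2 values of 410 occupy positions 4–5 → average rank (4+5)/2 = 4.5.
Rank 9 → value 475.

475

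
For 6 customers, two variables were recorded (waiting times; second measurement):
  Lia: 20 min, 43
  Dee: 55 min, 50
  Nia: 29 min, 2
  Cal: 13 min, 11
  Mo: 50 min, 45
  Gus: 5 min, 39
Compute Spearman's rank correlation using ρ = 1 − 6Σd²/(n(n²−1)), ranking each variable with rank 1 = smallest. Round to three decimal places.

Ranks of variable 1: 3, 6, 4, 2, 5, 1
Ranks of variable 2: 4, 6, 1, 2, 5, 3
d = r₁ − r₂: -1, 0, 3, 0, 0, -2
d²: 1, 0, 9, 0, 0, 4; Σd² = 14
ρ = 1 − 6·14/(6·35) = 1 − 84/210 = 0.600

0.600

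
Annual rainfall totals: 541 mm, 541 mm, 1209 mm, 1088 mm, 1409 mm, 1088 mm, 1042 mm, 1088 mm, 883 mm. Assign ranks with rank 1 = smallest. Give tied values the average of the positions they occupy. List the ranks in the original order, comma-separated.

Sorted (ascending): 541, 541, 883, 1042, 1088, 1088, 1088, 1209, 1409
The 2 values of 541 occupy positions 1–2 → average rank (1+2)/2 = 1.5.
The 3 values of 1088 occupy positions 5–7 → average rank 6.

1.5, 1.5, 8, 6, 9, 6, 4, 6, 3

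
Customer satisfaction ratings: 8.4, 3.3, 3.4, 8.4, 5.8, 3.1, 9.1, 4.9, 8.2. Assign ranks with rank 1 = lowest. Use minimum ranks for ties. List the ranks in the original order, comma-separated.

Sorted (ascending): 3.1, 3.3, 3.4, 4.9, 5.8, 8.2, 8.4, 8.4, 9.1
The 2 values of 8.4 occupy positions 7–8 → each gets rank 7.

7, 2, 3, 7, 5, 1, 9, 4, 6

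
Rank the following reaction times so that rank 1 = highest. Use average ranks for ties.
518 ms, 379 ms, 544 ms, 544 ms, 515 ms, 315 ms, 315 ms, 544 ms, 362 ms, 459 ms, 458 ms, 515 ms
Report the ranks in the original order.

4, 9, 2, 2, 5.5, 11.5, 11.5, 2, 10, 7, 8, 5.5

Sorted (descending): 544, 544, 544, 518, 515, 515, 459, 458, 379, 362, 315, 315
The 3 values of 544 occupy positions 1–3 → average rank 2.
The 2 values of 515 occupy positions 5–6 → average rank (5+6)/2 = 5.5.
The 2 values of 315 occupy positions 11–12 → average rank (11+12)/2 = 11.5.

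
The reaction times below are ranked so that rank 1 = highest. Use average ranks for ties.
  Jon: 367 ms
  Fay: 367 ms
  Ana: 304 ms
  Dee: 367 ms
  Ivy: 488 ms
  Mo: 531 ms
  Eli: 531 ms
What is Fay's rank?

Sorted (descending): 531, 531, 488, 367, 367, 367, 304
The 2 values of 531 occupy positions 1–2 → average rank (1+2)/2 = 1.5.
The 3 values of 367 occupy positions 4–6 → average rank 5.
Fay has value 367 ms → rank 5.

5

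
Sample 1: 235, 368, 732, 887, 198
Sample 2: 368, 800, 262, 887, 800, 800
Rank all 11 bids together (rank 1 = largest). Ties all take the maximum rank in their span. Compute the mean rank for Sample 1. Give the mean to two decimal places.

Sorted (descending): 887, 887, 800, 800, 800, 732, 368, 368, 262, 235, 198
The 2 values of 887 occupy positions 1–2 → each gets rank 2.
The 3 values of 800 occupy positions 3–5 → each gets rank 5.
The 2 values of 368 occupy positions 7–8 → each gets rank 8.
Sample 1 values → pooled ranks: 235→10, 368→8, 732→6, 887→2, 198→11
Mean rank = (10 + 8 + 6 + 2 + 11) / 5 = 7.40

7.40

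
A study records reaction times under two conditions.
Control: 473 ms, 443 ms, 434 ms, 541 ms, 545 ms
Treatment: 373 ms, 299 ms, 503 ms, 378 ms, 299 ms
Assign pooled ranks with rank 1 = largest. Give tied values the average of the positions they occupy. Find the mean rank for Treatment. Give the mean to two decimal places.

Sorted (descending): 545, 541, 503, 473, 443, 434, 378, 373, 299, 299
The 2 values of 299 occupy positions 9–10 → average rank (9+10)/2 = 9.5.
Treatment values → pooled ranks: 373→8, 299→9.5, 503→3, 378→7, 299→9.5
Mean rank = (8 + 9.5 + 3 + 7 + 9.5) / 5 = 7.40

7.40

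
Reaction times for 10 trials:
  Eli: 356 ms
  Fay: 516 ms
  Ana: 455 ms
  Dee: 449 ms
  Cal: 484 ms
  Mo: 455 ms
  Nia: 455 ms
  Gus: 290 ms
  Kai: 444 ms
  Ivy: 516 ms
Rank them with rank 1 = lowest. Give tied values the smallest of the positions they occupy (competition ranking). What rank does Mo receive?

5

Sorted (ascending): 290, 356, 444, 449, 455, 455, 455, 484, 516, 516
The 3 values of 455 occupy positions 5–7 → each gets rank 5.
The 2 values of 516 occupy positions 9–10 → each gets rank 9.
Mo has value 455 ms → rank 5.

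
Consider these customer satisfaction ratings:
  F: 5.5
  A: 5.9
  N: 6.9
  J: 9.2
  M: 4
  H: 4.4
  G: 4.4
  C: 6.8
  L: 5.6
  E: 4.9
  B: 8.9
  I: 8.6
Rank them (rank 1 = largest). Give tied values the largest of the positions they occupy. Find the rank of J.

Sorted (descending): 9.2, 8.9, 8.6, 6.9, 6.8, 5.9, 5.6, 5.5, 4.9, 4.4, 4.4, 4
The 2 values of 4.4 occupy positions 10–11 → each gets rank 11.
J has value 9.2 → rank 1.

1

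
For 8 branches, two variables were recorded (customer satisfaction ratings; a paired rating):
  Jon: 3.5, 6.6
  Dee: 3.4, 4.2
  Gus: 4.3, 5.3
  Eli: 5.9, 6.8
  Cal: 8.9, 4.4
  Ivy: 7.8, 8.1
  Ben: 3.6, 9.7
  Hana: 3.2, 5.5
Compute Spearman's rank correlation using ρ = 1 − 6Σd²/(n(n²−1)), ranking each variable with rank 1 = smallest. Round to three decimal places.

Ranks of variable 1: 3, 2, 5, 6, 8, 7, 4, 1
Ranks of variable 2: 5, 1, 3, 6, 2, 7, 8, 4
d = r₁ − r₂: -2, 1, 2, 0, 6, 0, -4, -3
d²: 4, 1, 4, 0, 36, 0, 16, 9; Σd² = 70
ρ = 1 − 6·70/(8·63) = 1 − 420/504 = 0.167

0.167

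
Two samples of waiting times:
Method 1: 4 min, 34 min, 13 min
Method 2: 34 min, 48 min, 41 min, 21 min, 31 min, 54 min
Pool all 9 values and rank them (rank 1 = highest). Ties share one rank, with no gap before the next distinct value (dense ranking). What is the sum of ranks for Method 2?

21

Sorted (descending): 54, 48, 41, 34, 34, 31, 21, 13, 4
The 2 values of 34 share dense rank 4.
Remaining distinct values take the next consecutive integers.
Method 2 values → pooled ranks: 34→4, 48→2, 41→3, 21→6, 31→5, 54→1
Rank sum = 4 + 2 + 3 + 6 + 5 + 1 = 21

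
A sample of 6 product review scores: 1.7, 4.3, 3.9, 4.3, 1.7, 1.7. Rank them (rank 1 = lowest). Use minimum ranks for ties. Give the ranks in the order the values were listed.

Sorted (ascending): 1.7, 1.7, 1.7, 3.9, 4.3, 4.3
The 3 values of 1.7 occupy positions 1–3 → each gets rank 1.
The 2 values of 4.3 occupy positions 5–6 → each gets rank 5.

1, 5, 4, 5, 1, 1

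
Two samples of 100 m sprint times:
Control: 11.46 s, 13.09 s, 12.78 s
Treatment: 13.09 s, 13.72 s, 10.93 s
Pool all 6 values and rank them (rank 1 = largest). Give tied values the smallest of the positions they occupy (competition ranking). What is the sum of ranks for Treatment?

Sorted (descending): 13.72, 13.09, 13.09, 12.78, 11.46, 10.93
The 2 values of 13.09 occupy positions 2–3 → each gets rank 2.
Treatment values → pooled ranks: 13.09→2, 13.72→1, 10.93→6
Rank sum = 2 + 1 + 6 = 9

9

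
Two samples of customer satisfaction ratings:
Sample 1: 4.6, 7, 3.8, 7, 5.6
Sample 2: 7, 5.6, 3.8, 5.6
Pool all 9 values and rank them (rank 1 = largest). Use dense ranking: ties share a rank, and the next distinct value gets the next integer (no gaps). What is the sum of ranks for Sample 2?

Sorted (descending): 7, 7, 7, 5.6, 5.6, 5.6, 4.6, 3.8, 3.8
The 3 values of 7 share dense rank 1.
The 3 values of 5.6 share dense rank 2.
The 2 values of 3.8 share dense rank 4.
Remaining distinct values take the next consecutive integers.
Sample 2 values → pooled ranks: 7→1, 5.6→2, 3.8→4, 5.6→2
Rank sum = 1 + 2 + 4 + 2 = 9

9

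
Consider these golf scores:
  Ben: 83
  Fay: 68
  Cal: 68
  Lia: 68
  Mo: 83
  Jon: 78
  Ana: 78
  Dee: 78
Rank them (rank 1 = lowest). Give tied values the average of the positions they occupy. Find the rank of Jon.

5

Sorted (ascending): 68, 68, 68, 78, 78, 78, 83, 83
The 3 values of 68 occupy positions 1–3 → average rank 2.
The 3 values of 78 occupy positions 4–6 → average rank 5.
The 2 values of 83 occupy positions 7–8 → average rank (7+8)/2 = 7.5.
Jon has value 78 → rank 5.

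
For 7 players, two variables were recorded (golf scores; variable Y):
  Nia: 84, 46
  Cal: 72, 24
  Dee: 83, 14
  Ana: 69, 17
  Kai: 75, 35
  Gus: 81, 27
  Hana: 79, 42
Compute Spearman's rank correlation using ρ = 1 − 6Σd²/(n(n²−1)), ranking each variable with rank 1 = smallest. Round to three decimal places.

Ranks of variable 1: 7, 2, 6, 1, 3, 5, 4
Ranks of variable 2: 7, 3, 1, 2, 5, 4, 6
d = r₁ − r₂: 0, -1, 5, -1, -2, 1, -2
d²: 0, 1, 25, 1, 4, 1, 4; Σd² = 36
ρ = 1 − 6·36/(7·48) = 1 − 216/336 = 0.357

0.357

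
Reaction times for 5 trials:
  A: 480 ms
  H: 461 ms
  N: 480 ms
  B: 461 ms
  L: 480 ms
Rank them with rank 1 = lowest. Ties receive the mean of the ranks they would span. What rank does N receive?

4

Sorted (ascending): 461, 461, 480, 480, 480
The 2 values of 461 occupy positions 1–2 → average rank (1+2)/2 = 1.5.
The 3 values of 480 occupy positions 3–5 → average rank 4.
N has value 480 ms → rank 4.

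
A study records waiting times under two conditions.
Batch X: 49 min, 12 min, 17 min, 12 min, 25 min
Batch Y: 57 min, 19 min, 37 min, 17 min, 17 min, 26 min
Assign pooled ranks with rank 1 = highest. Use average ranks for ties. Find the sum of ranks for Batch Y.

Sorted (descending): 57, 49, 37, 26, 25, 19, 17, 17, 17, 12, 12
The 3 values of 17 occupy positions 7–9 → average rank 8.
The 2 values of 12 occupy positions 10–11 → average rank (10+11)/2 = 10.5.
Batch Y values → pooled ranks: 57→1, 19→6, 37→3, 17→8, 17→8, 26→4
Rank sum = 1 + 6 + 3 + 8 + 8 + 4 = 30

30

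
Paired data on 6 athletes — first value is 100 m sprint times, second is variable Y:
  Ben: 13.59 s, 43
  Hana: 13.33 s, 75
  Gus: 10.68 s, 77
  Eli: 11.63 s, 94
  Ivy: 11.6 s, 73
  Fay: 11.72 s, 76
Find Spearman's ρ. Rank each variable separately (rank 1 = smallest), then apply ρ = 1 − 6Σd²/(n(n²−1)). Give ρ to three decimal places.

-0.543

Ranks of variable 1: 6, 5, 1, 3, 2, 4
Ranks of variable 2: 1, 3, 5, 6, 2, 4
d = r₁ − r₂: 5, 2, -4, -3, 0, 0
d²: 25, 4, 16, 9, 0, 0; Σd² = 54
ρ = 1 − 6·54/(6·35) = 1 − 324/210 = -0.543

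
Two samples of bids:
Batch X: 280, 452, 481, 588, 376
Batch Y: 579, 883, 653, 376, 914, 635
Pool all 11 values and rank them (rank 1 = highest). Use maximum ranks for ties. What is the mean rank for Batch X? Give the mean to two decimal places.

8.20

Sorted (descending): 914, 883, 653, 635, 588, 579, 481, 452, 376, 376, 280
The 2 values of 376 occupy positions 9–10 → each gets rank 10.
Batch X values → pooled ranks: 280→11, 452→8, 481→7, 588→5, 376→10
Mean rank = (11 + 8 + 7 + 5 + 10) / 5 = 8.20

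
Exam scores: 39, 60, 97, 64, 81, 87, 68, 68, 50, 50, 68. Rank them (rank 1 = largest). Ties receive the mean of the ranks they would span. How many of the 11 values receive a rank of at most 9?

Sorted (descending): 97, 87, 81, 68, 68, 68, 64, 60, 50, 50, 39
The 3 values of 68 occupy positions 4–6 → average rank 5.
The 2 values of 50 occupy positions 9–10 → average rank (9+10)/2 = 9.5.
Ranks ≤ 9: {1, 2, 3, 5, 5, 5, 7, 8} → 8 values.

8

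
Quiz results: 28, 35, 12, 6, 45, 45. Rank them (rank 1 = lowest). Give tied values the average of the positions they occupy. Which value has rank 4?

35

Sorted (ascending): 6, 12, 28, 35, 45, 45
The 2 values of 45 occupy positions 5–6 → average rank (5+6)/2 = 5.5.
Rank 4 → value 35.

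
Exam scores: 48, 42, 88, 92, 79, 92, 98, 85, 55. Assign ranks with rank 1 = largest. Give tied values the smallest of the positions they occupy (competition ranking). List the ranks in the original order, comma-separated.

Sorted (descending): 98, 92, 92, 88, 85, 79, 55, 48, 42
The 2 values of 92 occupy positions 2–3 → each gets rank 2.

8, 9, 4, 2, 6, 2, 1, 5, 7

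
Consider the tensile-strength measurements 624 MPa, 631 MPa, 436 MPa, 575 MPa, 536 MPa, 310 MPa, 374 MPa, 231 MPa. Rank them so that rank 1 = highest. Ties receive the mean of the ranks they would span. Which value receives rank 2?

624

Sorted (descending): 631, 624, 575, 536, 436, 374, 310, 231
No ties — each value takes its position as its rank.
Rank 2 → value 624.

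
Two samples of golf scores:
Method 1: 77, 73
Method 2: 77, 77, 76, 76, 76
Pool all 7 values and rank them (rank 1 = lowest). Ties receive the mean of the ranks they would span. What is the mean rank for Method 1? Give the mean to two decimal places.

3.50

Sorted (ascending): 73, 76, 76, 76, 77, 77, 77
The 3 values of 76 occupy positions 2–4 → average rank 3.
The 3 values of 77 occupy positions 5–7 → average rank 6.
Method 1 values → pooled ranks: 77→6, 73→1
Mean rank = (6 + 1) / 2 = 3.50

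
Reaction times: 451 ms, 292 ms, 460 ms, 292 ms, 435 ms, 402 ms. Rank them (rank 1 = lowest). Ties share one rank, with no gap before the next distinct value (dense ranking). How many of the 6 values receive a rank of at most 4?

5

Sorted (ascending): 292, 292, 402, 435, 451, 460
The 2 values of 292 share dense rank 1.
Remaining distinct values take the next consecutive integers.
Ranks ≤ 4: {1, 1, 2, 3, 4} → 5 values.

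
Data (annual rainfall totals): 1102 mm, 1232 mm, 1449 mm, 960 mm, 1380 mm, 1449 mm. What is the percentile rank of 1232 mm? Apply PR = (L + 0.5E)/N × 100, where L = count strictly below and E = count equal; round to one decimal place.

N = 6.
Strictly below 1232: 2. Equal to 1232: 1.
PR = (2 + 0.5·1)/6 × 100 = 41.7

41.7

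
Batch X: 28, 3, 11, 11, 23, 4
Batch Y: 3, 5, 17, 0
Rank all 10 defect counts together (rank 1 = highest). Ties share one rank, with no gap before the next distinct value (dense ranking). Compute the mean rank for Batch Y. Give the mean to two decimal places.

Sorted (descending): 28, 23, 17, 11, 11, 5, 4, 3, 3, 0
The 2 values of 11 share dense rank 4.
The 2 values of 3 share dense rank 7.
Remaining distinct values take the next consecutive integers.
Batch Y values → pooled ranks: 3→7, 5→5, 17→3, 0→8
Mean rank = (7 + 5 + 3 + 8) / 4 = 5.75

5.75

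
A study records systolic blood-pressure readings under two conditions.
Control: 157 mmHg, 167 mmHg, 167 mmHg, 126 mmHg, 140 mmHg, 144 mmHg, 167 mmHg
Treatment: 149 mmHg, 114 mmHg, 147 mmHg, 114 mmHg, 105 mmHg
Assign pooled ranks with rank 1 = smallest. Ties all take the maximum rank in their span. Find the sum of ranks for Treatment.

Sorted (ascending): 105, 114, 114, 126, 140, 144, 147, 149, 157, 167, 167, 167
The 2 values of 114 occupy positions 2–3 → each gets rank 3.
The 3 values of 167 occupy positions 10–12 → each gets rank 12.
Treatment values → pooled ranks: 149→8, 114→3, 147→7, 114→3, 105→1
Rank sum = 8 + 3 + 7 + 3 + 1 = 22

22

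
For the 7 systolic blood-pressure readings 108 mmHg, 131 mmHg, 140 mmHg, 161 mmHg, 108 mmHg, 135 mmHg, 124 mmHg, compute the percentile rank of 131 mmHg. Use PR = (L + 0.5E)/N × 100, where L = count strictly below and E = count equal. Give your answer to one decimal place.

50.0

N = 7.
Strictly below 131: 3. Equal to 131: 1.
PR = (3 + 0.5·1)/7 × 100 = 50.0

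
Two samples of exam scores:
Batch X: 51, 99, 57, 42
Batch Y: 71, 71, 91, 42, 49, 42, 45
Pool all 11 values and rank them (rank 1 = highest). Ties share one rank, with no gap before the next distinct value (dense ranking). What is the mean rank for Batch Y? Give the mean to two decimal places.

5.29

Sorted (descending): 99, 91, 71, 71, 57, 51, 49, 45, 42, 42, 42
The 2 values of 71 share dense rank 3.
The 3 values of 42 share dense rank 8.
Remaining distinct values take the next consecutive integers.
Batch Y values → pooled ranks: 71→3, 71→3, 91→2, 42→8, 49→6, 42→8, 45→7
Mean rank = (3 + 3 + 2 + 8 + 6 + 8 + 7) / 7 = 5.29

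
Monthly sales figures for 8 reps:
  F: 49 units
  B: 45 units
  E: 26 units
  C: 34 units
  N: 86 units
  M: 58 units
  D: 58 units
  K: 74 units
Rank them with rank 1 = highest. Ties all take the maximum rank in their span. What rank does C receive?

Sorted (descending): 86, 74, 58, 58, 49, 45, 34, 26
The 2 values of 58 occupy positions 3–4 → each gets rank 4.
C has value 34 units → rank 7.

7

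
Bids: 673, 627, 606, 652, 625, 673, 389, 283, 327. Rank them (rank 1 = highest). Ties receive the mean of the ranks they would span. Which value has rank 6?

Sorted (descending): 673, 673, 652, 627, 625, 606, 389, 327, 283
The 2 values of 673 occupy positions 1–2 → average rank (1+2)/2 = 1.5.
Rank 6 → value 606.

606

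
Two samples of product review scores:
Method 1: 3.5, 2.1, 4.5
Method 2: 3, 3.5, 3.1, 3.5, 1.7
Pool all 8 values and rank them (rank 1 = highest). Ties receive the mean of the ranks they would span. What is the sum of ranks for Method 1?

Sorted (descending): 4.5, 3.5, 3.5, 3.5, 3.1, 3, 2.1, 1.7
The 3 values of 3.5 occupy positions 2–4 → average rank 3.
Method 1 values → pooled ranks: 3.5→3, 2.1→7, 4.5→1
Rank sum = 3 + 7 + 1 = 11

11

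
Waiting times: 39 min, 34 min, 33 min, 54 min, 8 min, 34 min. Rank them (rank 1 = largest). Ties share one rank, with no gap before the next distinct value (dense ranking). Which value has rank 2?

39

Sorted (descending): 54, 39, 34, 34, 33, 8
The 2 values of 34 share dense rank 3.
Remaining distinct values take the next consecutive integers.
Rank 2 → value 39.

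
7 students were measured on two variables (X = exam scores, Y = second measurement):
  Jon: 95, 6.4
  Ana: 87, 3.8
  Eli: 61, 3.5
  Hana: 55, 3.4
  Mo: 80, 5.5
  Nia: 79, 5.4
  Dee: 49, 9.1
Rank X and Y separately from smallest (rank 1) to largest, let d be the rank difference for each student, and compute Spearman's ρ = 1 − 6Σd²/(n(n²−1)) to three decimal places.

Ranks of variable 1: 7, 6, 3, 2, 5, 4, 1
Ranks of variable 2: 6, 3, 2, 1, 5, 4, 7
d = r₁ − r₂: 1, 3, 1, 1, 0, 0, -6
d²: 1, 9, 1, 1, 0, 0, 36; Σd² = 48
ρ = 1 − 6·48/(7·48) = 1 − 288/336 = 0.143

0.143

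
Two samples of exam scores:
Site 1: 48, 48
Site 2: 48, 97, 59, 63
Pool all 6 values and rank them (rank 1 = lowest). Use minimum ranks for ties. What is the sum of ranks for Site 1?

Sorted (ascending): 48, 48, 48, 59, 63, 97
The 3 values of 48 occupy positions 1–3 → each gets rank 1.
Site 1 values → pooled ranks: 48→1, 48→1
Rank sum = 1 + 1 = 2

2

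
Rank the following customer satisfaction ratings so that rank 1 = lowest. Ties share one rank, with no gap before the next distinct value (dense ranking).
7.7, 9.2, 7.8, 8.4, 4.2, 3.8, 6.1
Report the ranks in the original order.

Sorted (ascending): 3.8, 4.2, 6.1, 7.7, 7.8, 8.4, 9.2
No ties — each value takes its position as its rank.

4, 7, 5, 6, 2, 1, 3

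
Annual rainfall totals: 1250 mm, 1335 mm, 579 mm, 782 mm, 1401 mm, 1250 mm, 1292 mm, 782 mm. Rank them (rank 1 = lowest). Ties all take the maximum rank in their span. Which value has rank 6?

Sorted (ascending): 579, 782, 782, 1250, 1250, 1292, 1335, 1401
The 2 values of 782 occupy positions 2–3 → each gets rank 3.
The 2 values of 1250 occupy positions 4–5 → each gets rank 5.
Rank 6 → value 1292.

1292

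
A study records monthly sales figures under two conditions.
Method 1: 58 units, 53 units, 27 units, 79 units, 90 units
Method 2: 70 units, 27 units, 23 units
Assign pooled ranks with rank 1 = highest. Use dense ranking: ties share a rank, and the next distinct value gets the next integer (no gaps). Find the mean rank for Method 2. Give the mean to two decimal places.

Sorted (descending): 90, 79, 70, 58, 53, 27, 27, 23
The 2 values of 27 share dense rank 6.
Remaining distinct values take the next consecutive integers.
Method 2 values → pooled ranks: 70→3, 27→6, 23→7
Mean rank = (3 + 6 + 7) / 3 = 5.33

5.33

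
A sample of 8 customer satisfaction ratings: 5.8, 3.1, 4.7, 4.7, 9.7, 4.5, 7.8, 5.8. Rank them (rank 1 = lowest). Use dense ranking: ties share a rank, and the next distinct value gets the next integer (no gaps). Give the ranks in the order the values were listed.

Sorted (ascending): 3.1, 4.5, 4.7, 4.7, 5.8, 5.8, 7.8, 9.7
The 2 values of 4.7 share dense rank 3.
The 2 values of 5.8 share dense rank 4.
Remaining distinct values take the next consecutive integers.

4, 1, 3, 3, 6, 2, 5, 4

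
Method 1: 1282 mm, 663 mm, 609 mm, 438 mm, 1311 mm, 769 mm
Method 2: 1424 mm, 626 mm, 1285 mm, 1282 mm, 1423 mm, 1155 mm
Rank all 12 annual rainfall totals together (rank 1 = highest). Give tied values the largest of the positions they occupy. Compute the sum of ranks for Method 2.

30

Sorted (descending): 1424, 1423, 1311, 1285, 1282, 1282, 1155, 769, 663, 626, 609, 438
The 2 values of 1282 occupy positions 5–6 → each gets rank 6.
Method 2 values → pooled ranks: 1424→1, 626→10, 1285→4, 1282→6, 1423→2, 1155→7
Rank sum = 1 + 10 + 4 + 6 + 2 + 7 = 30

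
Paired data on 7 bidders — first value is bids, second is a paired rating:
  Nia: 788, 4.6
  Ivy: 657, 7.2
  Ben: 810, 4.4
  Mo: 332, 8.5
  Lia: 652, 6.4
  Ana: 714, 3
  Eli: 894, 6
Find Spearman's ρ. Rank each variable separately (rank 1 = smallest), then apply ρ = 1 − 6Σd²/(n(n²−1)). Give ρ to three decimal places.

Ranks of variable 1: 5, 3, 6, 1, 2, 4, 7
Ranks of variable 2: 3, 6, 2, 7, 5, 1, 4
d = r₁ − r₂: 2, -3, 4, -6, -3, 3, 3
d²: 4, 9, 16, 36, 9, 9, 9; Σd² = 92
ρ = 1 − 6·92/(7·48) = 1 − 552/336 = -0.643

-0.643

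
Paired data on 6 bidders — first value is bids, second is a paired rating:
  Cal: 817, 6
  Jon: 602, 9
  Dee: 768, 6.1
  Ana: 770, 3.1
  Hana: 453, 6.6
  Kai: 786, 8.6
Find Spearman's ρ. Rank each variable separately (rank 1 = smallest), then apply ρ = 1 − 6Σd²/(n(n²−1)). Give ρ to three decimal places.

Ranks of variable 1: 6, 2, 3, 4, 1, 5
Ranks of variable 2: 2, 6, 3, 1, 4, 5
d = r₁ − r₂: 4, -4, 0, 3, -3, 0
d²: 16, 16, 0, 9, 9, 0; Σd² = 50
ρ = 1 − 6·50/(6·35) = 1 − 300/210 = -0.429

-0.429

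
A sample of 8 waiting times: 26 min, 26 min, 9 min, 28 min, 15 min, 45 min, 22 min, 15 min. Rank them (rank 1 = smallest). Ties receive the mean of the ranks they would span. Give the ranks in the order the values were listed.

5.5, 5.5, 1, 7, 2.5, 8, 4, 2.5

Sorted (ascending): 9, 15, 15, 22, 26, 26, 28, 45
The 2 values of 15 occupy positions 2–3 → average rank (2+3)/2 = 2.5.
The 2 values of 26 occupy positions 5–6 → average rank (5+6)/2 = 5.5.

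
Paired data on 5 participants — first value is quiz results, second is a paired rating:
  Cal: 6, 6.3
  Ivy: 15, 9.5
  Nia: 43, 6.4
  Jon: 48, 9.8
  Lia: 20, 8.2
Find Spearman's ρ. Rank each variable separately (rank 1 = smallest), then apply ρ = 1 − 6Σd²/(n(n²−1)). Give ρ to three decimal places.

0.600

Ranks of variable 1: 1, 2, 4, 5, 3
Ranks of variable 2: 1, 4, 2, 5, 3
d = r₁ − r₂: 0, -2, 2, 0, 0
d²: 0, 4, 4, 0, 0; Σd² = 8
ρ = 1 − 6·8/(5·24) = 1 − 48/120 = 0.600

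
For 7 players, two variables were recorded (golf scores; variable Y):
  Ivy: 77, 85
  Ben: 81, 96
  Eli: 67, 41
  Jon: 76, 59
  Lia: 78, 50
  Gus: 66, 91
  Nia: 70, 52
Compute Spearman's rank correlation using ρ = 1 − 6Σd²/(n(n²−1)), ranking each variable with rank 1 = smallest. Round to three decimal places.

Ranks of variable 1: 5, 7, 2, 4, 6, 1, 3
Ranks of variable 2: 5, 7, 1, 4, 2, 6, 3
d = r₁ − r₂: 0, 0, 1, 0, 4, -5, 0
d²: 0, 0, 1, 0, 16, 25, 0; Σd² = 42
ρ = 1 − 6·42/(7·48) = 1 − 252/336 = 0.250

0.250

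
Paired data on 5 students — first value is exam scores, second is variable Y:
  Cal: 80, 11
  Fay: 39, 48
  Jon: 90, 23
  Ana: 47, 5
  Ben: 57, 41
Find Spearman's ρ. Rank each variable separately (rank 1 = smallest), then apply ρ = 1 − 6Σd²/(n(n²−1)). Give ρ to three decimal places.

Ranks of variable 1: 4, 1, 5, 2, 3
Ranks of variable 2: 2, 5, 3, 1, 4
d = r₁ − r₂: 2, -4, 2, 1, -1
d²: 4, 16, 4, 1, 1; Σd² = 26
ρ = 1 − 6·26/(5·24) = 1 − 156/120 = -0.300

-0.300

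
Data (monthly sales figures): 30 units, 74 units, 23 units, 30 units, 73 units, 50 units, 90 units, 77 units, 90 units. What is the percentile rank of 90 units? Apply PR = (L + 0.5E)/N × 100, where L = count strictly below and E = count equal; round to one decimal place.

88.9

N = 9.
Strictly below 90: 7. Equal to 90: 2.
PR = (7 + 0.5·2)/9 × 100 = 88.9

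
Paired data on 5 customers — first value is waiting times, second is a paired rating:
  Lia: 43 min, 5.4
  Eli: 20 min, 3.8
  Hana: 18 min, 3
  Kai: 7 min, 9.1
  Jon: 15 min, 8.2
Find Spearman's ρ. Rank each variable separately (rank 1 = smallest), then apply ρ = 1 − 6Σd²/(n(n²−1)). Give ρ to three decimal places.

-0.600

Ranks of variable 1: 5, 4, 3, 1, 2
Ranks of variable 2: 3, 2, 1, 5, 4
d = r₁ − r₂: 2, 2, 2, -4, -2
d²: 4, 4, 4, 16, 4; Σd² = 32
ρ = 1 − 6·32/(5·24) = 1 − 192/120 = -0.600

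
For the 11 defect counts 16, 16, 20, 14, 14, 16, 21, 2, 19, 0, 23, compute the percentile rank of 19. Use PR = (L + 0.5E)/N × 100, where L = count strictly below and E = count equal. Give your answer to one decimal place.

N = 11.
Strictly below 19: 7. Equal to 19: 1.
PR = (7 + 0.5·1)/11 × 100 = 68.2

68.2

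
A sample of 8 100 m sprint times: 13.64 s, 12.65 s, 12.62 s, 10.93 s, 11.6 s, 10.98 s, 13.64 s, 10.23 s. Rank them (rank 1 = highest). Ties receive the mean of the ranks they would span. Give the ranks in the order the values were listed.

Sorted (descending): 13.64, 13.64, 12.65, 12.62, 11.6, 10.98, 10.93, 10.23
The 2 values of 13.64 occupy positions 1–2 → average rank (1+2)/2 = 1.5.

1.5, 3, 4, 7, 5, 6, 1.5, 8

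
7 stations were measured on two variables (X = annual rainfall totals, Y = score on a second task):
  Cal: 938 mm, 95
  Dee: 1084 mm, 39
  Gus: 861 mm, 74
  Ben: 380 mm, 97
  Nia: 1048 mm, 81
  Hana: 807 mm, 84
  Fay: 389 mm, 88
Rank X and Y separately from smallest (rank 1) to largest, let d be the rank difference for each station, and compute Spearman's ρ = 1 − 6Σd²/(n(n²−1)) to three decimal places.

Ranks of variable 1: 5, 7, 4, 1, 6, 3, 2
Ranks of variable 2: 6, 1, 2, 7, 3, 4, 5
d = r₁ − r₂: -1, 6, 2, -6, 3, -1, -3
d²: 1, 36, 4, 36, 9, 1, 9; Σd² = 96
ρ = 1 − 6·96/(7·48) = 1 − 576/336 = -0.714

-0.714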